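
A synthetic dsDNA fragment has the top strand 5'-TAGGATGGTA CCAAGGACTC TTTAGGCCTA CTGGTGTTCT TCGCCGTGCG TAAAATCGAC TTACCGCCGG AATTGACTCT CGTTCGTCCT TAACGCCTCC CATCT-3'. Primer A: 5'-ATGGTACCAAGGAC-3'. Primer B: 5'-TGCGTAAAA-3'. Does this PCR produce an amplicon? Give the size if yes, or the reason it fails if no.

No product — both primers anneal to the same strand and extend in the same direction.

Primer A (ATGGTACCAAGGAC) matches the top strand at positions 5–18 (3' end points downstream).
Primer B (TGCGTAAAA) also matches the top strand directly, at positions 47–55 — its reverse complement TTTTACGCA is not present.
Both primers anneal to the bottom strand with 3' ends pointing the same way, so neither can prime synthesis back toward the other.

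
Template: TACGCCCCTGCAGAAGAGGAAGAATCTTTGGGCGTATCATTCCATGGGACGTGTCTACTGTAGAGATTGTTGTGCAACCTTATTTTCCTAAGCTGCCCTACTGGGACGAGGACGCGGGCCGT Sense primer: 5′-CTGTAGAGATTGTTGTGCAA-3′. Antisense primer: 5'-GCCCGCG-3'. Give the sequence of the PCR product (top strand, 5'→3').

Scanning the template, CTGTAGAGATTGTTGTGCAA occurs at positions 58–77; this primer anneals to the bottom strand there with its 3' end pointing downstream.
The reverse primer's reverse complement is CGCGGGC, which matches the template at positions 113–119.
The product is the template from position 58 through 119 (62 bp).

5'-CTGTAGAGATTGTTGTGCAACCTTATTTTCCTAAGCTGCCCTACTGGGACGAGGACGCGGGC-3'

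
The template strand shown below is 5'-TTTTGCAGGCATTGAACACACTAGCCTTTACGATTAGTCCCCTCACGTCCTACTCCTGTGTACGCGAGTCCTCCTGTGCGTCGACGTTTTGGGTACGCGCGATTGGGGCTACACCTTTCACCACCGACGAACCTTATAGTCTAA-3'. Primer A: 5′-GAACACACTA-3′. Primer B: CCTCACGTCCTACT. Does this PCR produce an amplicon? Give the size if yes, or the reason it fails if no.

No product — both primers anneal to the same strand and extend in the same direction.

Primer A (GAACACACTA) matches the top strand at positions 14–23 (3' end points downstream).
Primer B (CCTCACGTCCTACT) also matches the top strand directly, at positions 41–54 — its reverse complement AGTAGGACGTGAGG is not present.
Both primers anneal to the bottom strand with 3' ends pointing the same way, so neither can prime synthesis back toward the other.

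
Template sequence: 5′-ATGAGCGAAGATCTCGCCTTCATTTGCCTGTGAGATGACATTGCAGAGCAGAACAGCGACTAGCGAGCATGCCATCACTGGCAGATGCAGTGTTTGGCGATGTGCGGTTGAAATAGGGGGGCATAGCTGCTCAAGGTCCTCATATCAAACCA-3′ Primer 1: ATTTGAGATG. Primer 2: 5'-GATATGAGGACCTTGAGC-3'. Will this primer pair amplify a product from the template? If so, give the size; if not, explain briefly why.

Primer 1 (ATTTGAGATG) does not match the top strand, and its reverse complement CATCTCAAAT does not match either.
With no annealing site for primer 1, no amplification occurs.

No product — primer 1 has no binding site in the template.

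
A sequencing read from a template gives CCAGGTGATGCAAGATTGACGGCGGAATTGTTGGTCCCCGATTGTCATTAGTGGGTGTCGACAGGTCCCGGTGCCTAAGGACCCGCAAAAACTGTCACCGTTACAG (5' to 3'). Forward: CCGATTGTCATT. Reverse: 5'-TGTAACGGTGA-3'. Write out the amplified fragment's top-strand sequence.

5'-CCGATTGTCATTAGTGGGTGTCGACAGGTCCCGGTGCCTAAGGACCCGCAAAAACTGTCACCGTTACA-3'

The forward primer matches the template at positions 38–49.
The reverse primer's reverse complement is TCACCGTTACA, which matches the template at positions 95–105.
The product is the template from position 38 through 105 (68 bp).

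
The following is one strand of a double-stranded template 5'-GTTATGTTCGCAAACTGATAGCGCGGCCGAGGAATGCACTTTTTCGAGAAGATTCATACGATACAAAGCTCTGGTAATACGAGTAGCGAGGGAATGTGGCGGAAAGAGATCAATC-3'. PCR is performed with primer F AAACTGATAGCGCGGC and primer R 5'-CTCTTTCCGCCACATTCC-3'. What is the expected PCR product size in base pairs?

Scanning the template, AAACTGATAGCGCGGC occurs at positions 12–27; this primer anneals to the bottom strand there with its 3' end pointing downstream.
Taking the reverse complement of CTCTTTCCGCCACATTCC gives GGAATGTGGCGGAAAGAG, found at positions 91–108 on the template; the primer anneals here to the top strand with its 3' end pointing upstream.
The product runs from position 12 to position 108, so its length is 108 − 12 + 1 = 97 bp.

97 bp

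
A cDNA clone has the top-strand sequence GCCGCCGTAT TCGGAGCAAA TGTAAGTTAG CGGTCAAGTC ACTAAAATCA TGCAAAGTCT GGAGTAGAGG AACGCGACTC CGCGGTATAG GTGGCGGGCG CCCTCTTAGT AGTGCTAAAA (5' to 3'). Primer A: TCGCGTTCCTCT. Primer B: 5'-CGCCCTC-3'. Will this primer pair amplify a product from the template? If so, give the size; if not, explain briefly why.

Primer A (TCGCGTTCCTCT) has reverse complement AGAGGAACGCGA, which matches the top strand at positions 66–77; primer A anneals to the top strand there with its 3' end pointing upstream toward position 66.
Primer B (CGCCCTC) matches the top strand directly at positions 99–105; it anneals to the bottom strand with its 3' end pointing downstream toward position 105.
The 3' ends diverge (primer A extends toward position 1, primer B toward position 120), so the primers never converge on a shared product.

No product — the primers' 3' ends point away from each other.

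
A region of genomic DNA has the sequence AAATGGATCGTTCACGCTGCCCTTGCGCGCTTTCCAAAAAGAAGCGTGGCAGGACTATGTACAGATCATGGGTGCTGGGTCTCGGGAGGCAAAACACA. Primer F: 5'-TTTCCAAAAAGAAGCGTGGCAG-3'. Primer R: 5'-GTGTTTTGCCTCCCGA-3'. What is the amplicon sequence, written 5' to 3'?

5'-TTTCCAAAAAGAAGCGTGGCAGGACTATGTACAGATCATGGGTGCTGGGTCTCGGGAGGCAAAACAC-3'

Scanning the template, TTTCCAAAAAGAAGCGTGGCAG occurs at positions 31–52; this primer anneals to the bottom strand there with its 3' end pointing downstream.
The reverse primer's reverse complement is TCGGGAGGCAAAACAC, which matches the template at positions 82–97.
The product is the template from position 31 through 97 (67 bp).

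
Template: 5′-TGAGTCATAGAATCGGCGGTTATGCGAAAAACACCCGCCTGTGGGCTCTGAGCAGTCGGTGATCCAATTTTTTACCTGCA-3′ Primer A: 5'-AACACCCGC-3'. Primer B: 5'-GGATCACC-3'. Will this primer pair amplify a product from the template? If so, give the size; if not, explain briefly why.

Yes — a 36 bp product.

Primer A (AACACCCGC) matches the top strand at positions 30–38; it acts as a forward primer.
Primer B's reverse complement is GGTGATCC, matching the top strand at positions 58–65; it acts as a reverse primer.
The 3' ends face each other across positions 30–65, giving a 36 bp product.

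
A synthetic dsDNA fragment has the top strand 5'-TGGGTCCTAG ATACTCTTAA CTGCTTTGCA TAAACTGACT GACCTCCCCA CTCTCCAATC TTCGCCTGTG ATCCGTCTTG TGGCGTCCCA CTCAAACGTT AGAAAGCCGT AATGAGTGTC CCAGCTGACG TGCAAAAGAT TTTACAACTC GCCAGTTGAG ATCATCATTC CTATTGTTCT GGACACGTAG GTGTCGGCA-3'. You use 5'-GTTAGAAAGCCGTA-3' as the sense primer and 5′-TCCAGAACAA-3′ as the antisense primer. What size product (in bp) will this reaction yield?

Forward primer GTTAGAAAGCCGTA is found on the top strand at positions 98–111.
The reverse primer's reverse complement is TTGTTCTGGA, which matches the template at positions 174–183.
Amplicon spans positions 98–183: 86 bp.

86 bp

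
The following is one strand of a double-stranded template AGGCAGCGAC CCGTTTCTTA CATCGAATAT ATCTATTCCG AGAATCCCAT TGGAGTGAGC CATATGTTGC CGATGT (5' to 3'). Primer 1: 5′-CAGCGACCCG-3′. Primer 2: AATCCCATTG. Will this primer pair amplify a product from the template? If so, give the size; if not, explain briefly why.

No product — both primers anneal to the same strand and extend in the same direction.

Primer 1 (CAGCGACCCG) matches the top strand at positions 4–13 (3' end points downstream).
Primer 2 (AATCCCATTG) also matches the top strand directly, at positions 43–52 — its reverse complement CAATGGGATT is not present.
Both primers anneal to the bottom strand with 3' ends pointing the same way, so neither can prime synthesis back toward the other.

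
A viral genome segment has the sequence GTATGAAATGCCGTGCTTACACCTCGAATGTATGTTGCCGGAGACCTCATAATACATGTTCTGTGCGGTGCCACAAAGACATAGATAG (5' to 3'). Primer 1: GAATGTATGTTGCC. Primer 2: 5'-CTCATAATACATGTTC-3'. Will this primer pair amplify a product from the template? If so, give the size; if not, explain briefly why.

No product — both primers anneal to the same strand and extend in the same direction.

Primer 1 (GAATGTATGTTGCC) matches the top strand at positions 26–39 (3' end points downstream).
Primer 2 (CTCATAATACATGTTC) also matches the top strand directly, at positions 46–61 — its reverse complement GAACATGTATTATGAG is not present.
Both primers anneal to the bottom strand with 3' ends pointing the same way, so neither can prime synthesis back toward the other.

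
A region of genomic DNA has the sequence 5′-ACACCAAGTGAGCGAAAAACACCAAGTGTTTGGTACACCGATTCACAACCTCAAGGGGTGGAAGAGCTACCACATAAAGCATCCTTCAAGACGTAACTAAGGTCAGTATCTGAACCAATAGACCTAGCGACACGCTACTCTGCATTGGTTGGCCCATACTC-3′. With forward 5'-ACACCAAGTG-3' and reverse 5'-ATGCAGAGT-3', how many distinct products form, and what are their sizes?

The forward primer ACACCAAGTG matches the top strand at positions 1–10, 19–28.
The reverse primer's reverse complement is ACTCTGCAT, matching at positions 137–145.
Each forward site pairs with the reverse site to give a product ending at position 145: sizes 145, 127 bp.

Two products: 145 bp, 127 bp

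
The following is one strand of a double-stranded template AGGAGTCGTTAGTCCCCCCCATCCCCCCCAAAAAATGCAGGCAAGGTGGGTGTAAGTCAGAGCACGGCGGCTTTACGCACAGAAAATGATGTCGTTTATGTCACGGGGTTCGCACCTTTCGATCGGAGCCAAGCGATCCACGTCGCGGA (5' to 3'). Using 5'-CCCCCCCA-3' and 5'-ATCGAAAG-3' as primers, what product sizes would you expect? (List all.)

110 bp, 101 bp

The forward primer CCCCCCCA matches the top strand at positions 14–21, 23–30.
The reverse primer's reverse complement is CTTTCGAT, matching at positions 116–123.
Each forward site pairs with the reverse site to give a product ending at position 123: sizes 110, 101 bp.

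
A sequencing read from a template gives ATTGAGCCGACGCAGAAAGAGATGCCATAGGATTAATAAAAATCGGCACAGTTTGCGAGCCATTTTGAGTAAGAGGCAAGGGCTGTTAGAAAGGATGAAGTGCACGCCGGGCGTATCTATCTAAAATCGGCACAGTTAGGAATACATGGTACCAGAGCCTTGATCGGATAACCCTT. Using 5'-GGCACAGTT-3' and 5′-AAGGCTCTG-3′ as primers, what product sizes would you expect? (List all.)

The forward primer GGCACAGTT matches the top strand at positions 45–53, 129–137.
The reverse primer's reverse complement is CAGAGCCTT, matching at positions 153–161.
Each forward site pairs with the reverse site to give a product ending at position 161: sizes 117, 33 bp.

117 bp, 33 bp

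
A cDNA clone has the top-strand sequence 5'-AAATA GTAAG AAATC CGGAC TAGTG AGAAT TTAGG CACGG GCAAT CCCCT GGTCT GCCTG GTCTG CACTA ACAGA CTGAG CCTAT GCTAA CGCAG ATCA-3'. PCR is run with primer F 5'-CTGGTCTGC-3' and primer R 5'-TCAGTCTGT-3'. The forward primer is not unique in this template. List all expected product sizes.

31 bp, 22 bp

The forward primer CTGGTCTGC matches the top strand at positions 49–57, 58–66.
The reverse primer's reverse complement is ACAGACTGA, matching at positions 71–79.
Each forward site pairs with the reverse site to give a product ending at position 79: sizes 31, 22 bp.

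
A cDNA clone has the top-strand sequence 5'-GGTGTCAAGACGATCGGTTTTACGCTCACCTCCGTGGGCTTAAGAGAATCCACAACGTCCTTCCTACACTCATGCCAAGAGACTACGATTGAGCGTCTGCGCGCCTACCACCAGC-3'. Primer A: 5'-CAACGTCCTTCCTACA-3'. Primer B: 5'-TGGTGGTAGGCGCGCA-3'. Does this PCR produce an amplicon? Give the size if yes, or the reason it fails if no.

Yes — a 61 bp product.

Primer A (CAACGTCCTTCCTACA) matches the top strand at positions 53–68; it acts as a forward primer.
Primer B's reverse complement is TGCGCGCCTACCACCA, matching the top strand at positions 98–113; it acts as a reverse primer.
The 3' ends face each other across positions 53–113, giving a 61 bp product.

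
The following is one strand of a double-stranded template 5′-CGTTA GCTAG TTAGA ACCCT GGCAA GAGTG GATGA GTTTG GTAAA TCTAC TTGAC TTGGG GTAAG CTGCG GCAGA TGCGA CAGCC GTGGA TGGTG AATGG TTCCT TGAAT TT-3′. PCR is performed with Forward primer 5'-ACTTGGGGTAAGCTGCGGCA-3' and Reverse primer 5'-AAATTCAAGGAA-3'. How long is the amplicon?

The forward primer matches the template at positions 54–73.
Reverse complement of the reverse primer: TTCCTTGAATTT. This occurs on the top strand at positions 101–112.
The product runs from position 54 to position 112, so its length is 112 − 54 + 1 = 59 bp.

59 bp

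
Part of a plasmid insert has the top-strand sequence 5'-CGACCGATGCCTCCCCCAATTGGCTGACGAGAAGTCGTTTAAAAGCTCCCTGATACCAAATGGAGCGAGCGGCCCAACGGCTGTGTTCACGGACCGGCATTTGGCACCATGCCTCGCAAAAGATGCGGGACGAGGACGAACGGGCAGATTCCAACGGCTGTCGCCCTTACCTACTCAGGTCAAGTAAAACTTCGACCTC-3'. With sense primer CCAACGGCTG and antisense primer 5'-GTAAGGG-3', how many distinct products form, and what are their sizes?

Two products: 97 bp, 20 bp

The forward primer CCAACGGCTG matches the top strand at positions 74–83, 151–160.
The reverse primer's reverse complement is CCCTTAC, matching at positions 164–170.
Each forward site pairs with the reverse site to give a product ending at position 170: sizes 97, 20 bp.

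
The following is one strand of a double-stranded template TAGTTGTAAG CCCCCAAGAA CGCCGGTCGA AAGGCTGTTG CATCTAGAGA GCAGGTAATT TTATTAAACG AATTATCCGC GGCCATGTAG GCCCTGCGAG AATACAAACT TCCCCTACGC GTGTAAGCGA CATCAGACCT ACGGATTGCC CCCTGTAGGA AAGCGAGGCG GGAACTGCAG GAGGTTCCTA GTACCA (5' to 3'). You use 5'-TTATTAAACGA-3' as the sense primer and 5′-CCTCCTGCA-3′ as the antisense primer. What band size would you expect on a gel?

124 bp

Forward primer TTATTAAACGA is found on the top strand at positions 61–71.
Taking the reverse complement of CCTCCTGCA gives TGCAGGAGG, found at positions 176–184 on the template; the primer anneals here to the top strand with its 3' end pointing upstream.
The product runs from position 61 to position 184, so its length is 184 − 61 + 1 = 124 bp.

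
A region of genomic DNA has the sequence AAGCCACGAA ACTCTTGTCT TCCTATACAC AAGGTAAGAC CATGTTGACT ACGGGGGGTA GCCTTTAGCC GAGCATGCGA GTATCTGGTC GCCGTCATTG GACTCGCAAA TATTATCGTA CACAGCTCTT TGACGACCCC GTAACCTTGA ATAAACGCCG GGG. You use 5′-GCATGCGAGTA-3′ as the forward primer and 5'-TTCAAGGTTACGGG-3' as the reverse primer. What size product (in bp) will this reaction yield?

79 bp

Scanning the template, GCATGCGAGTA occurs at positions 73–83; this primer anneals to the bottom strand there with its 3' end pointing downstream.
Taking the reverse complement of TTCAAGGTTACGGG gives CCCGTAACCTTGAA, found at positions 138–151 on the template; the primer anneals here to the top strand with its 3' end pointing upstream.
The product runs from position 73 to position 151, so its length is 151 − 73 + 1 = 79 bp.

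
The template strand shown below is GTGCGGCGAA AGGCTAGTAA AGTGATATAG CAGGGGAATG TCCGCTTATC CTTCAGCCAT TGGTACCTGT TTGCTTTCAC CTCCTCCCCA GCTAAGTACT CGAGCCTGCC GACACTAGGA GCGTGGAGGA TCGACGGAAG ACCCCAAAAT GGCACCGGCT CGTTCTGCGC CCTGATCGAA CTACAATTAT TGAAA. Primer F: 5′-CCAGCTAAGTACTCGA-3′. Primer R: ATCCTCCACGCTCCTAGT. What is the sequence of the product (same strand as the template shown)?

Forward primer CCAGCTAAGTACTCGA is found on the top strand at positions 88–103.
Taking the reverse complement of ATCCTCCACGCTCCTAGT gives ACTAGGAGCGTGGAGGAT, found at positions 114–131 on the template; the primer anneals here to the top strand with its 3' end pointing upstream.
The product is the template from position 88 through 131 (44 bp).

5'-CCAGCTAAGTACTCGAGCCTGCCGACACTAGGAGCGTGGAGGAT-3'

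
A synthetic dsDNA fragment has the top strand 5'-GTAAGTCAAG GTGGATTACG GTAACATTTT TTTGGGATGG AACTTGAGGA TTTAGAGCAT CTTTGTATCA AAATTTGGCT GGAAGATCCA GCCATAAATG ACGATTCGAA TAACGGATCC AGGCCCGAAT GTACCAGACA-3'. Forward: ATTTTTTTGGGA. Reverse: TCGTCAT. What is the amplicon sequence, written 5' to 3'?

5'-ATTTTTTTGGGATGGAACTTGAGGATTTAGAGCATCTTTGTATCAAAATTTGGCTGGAAGATCCAGCCATAAATGACGA-3'

Scanning the template, ATTTTTTTGGGA occurs at positions 26–37; this primer anneals to the bottom strand there with its 3' end pointing downstream.
The reverse primer's reverse complement is ATGACGA, which matches the template at positions 98–104.
The product is the template from position 26 through 104 (79 bp).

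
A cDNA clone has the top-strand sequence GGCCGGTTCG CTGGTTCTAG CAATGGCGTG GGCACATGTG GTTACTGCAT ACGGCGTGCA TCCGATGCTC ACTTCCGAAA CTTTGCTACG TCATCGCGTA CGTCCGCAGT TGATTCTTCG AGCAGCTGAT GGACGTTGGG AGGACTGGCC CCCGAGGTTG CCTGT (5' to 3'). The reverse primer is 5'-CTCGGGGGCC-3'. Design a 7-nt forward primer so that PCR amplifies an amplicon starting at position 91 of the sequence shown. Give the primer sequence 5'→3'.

5'-TCATCGC-3'

The reverse primer's reverse complement GGCCCCCGAG matches the template at positions 147–156; the product starts at position 91.
The forward primer is identical to the top strand over positions 91–97: TCATCGC.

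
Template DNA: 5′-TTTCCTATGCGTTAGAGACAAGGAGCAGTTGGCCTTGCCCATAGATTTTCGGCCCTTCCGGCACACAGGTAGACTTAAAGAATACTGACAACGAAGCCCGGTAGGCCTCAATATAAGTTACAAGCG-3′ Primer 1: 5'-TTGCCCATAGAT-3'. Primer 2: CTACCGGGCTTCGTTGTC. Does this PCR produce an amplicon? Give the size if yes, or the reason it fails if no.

Primer 1 (TTGCCCATAGAT) matches the top strand at positions 35–46; it acts as a forward primer.
Primer 2's reverse complement is GACAACGAAGCCCGGTAG, matching the top strand at positions 87–104; it acts as a reverse primer.
The 3' ends face each other across positions 35–104, giving a 70 bp product.

Yes — a 70 bp product.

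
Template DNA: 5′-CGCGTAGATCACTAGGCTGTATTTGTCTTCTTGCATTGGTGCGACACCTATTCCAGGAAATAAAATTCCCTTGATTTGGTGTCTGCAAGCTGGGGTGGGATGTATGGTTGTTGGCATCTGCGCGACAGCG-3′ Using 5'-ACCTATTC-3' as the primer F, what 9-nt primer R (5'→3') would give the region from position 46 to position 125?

The product's 3' end on the top strand is position 125.
The reverse primer anneals to the top strand over positions 117–125, i.e. to TCTGCGCGA.
Its sequence written 5'→3' is the reverse complement: TCGCGCAGA.

5'-TCGCGCAGA-3'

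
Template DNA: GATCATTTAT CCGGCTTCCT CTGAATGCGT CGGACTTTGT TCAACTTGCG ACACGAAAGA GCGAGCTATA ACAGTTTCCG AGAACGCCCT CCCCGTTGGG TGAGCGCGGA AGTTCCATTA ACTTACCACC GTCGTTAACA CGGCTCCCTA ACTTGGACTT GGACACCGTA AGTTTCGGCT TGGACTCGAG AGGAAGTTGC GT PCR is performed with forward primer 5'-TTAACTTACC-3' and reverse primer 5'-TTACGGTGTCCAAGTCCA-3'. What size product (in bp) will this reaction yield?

Forward primer TTAACTTACC is found on the top strand at positions 118–127.
Reverse complement of the reverse primer: TGGACTTGGACACCGTAA. This occurs on the top strand at positions 154–171.
Product length = (reverse-primer end) − (forward-primer start) + 1 = 171 − 118 + 1 = 54 bp.

54 bp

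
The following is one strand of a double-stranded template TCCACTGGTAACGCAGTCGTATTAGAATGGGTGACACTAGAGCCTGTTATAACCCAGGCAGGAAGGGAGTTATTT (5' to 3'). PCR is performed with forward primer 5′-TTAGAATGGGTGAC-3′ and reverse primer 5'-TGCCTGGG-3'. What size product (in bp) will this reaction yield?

Scanning the template, TTAGAATGGGTGAC occurs at positions 22–35; this primer anneals to the bottom strand there with its 3' end pointing downstream.
Taking the reverse complement of TGCCTGGG gives CCCAGGCA, found at positions 53–60 on the template; the primer anneals here to the top strand with its 3' end pointing upstream.
The product runs from position 22 to position 60, so its length is 60 − 22 + 1 = 39 bp.

39 bp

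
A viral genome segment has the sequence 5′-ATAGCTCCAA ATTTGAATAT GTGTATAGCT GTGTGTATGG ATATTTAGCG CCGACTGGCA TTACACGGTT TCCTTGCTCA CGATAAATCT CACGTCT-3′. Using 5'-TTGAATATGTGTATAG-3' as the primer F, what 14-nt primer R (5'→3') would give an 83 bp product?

5'-ACGTGAGATTTATC-3'

The forward primer binds at positions 13–28, so an 83 bp product ends at position 13 + 83 − 1 = 95.
The reverse primer anneals to the top strand over positions 82–95, i.e. to GATAAATCTCACGT.
Its sequence written 5'→3' is the reverse complement: ACGTGAGATTTATC.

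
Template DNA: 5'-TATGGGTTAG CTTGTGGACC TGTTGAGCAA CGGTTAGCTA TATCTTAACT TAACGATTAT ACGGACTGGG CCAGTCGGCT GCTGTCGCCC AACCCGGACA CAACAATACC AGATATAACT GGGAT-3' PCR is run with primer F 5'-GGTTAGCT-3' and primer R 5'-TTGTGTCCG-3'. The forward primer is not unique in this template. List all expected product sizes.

The forward primer GGTTAGCT matches the top strand at positions 5–12, 32–39.
The reverse primer's reverse complement is CGGACACAA, matching at positions 95–103.
Each forward site pairs with the reverse site to give a product ending at position 103: sizes 99, 72 bp.

99 bp, 72 bp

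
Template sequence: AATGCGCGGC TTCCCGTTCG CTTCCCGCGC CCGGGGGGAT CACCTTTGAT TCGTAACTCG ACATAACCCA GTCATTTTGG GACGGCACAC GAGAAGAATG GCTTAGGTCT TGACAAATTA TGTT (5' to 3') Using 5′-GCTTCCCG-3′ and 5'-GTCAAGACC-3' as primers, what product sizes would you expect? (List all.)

106 bp, 95 bp

The forward primer GCTTCCCG matches the top strand at positions 9–16, 20–27.
The reverse primer's reverse complement is GGTCTTGAC, matching at positions 106–114.
Each forward site pairs with the reverse site to give a product ending at position 114: sizes 106, 95 bp.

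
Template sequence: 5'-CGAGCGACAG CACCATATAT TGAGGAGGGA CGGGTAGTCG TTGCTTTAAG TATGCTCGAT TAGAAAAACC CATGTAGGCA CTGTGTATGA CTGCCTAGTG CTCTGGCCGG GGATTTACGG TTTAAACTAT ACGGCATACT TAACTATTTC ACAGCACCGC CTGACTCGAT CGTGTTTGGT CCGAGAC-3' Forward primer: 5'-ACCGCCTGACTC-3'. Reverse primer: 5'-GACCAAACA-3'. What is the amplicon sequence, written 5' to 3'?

5'-ACCGCCTGACTCGATCGTGTTTGGTC-3'

Forward primer ACCGCCTGACTC is found on the top strand at positions 156–167.
The reverse primer's reverse complement is TGTTTGGTC, which matches the template at positions 173–181.
The product is the template from position 156 through 181 (26 bp).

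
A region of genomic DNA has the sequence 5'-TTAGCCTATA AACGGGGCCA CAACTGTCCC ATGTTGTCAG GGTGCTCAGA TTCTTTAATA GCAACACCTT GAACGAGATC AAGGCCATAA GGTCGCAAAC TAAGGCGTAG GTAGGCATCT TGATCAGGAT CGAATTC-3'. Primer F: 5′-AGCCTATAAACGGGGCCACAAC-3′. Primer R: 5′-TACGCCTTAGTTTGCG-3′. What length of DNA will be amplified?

The forward primer matches the template at positions 3–24.
Reverse complement of the reverse primer: CGCAAACTAAGGCGTA. This occurs on the top strand at positions 94–109.
The product runs from position 3 to position 109, so its length is 109 − 3 + 1 = 107 bp.

107 bp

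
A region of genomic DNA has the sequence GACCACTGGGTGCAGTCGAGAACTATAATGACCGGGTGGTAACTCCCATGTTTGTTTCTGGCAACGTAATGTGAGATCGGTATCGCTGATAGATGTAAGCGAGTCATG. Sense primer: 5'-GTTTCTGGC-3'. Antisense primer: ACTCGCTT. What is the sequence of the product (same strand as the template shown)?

Scanning the template, GTTTCTGGC occurs at positions 54–62; this primer anneals to the bottom strand there with its 3' end pointing downstream.
The reverse primer's reverse complement is AAGCGAGT, which matches the template at positions 97–104.
The product is the template from position 54 through 104 (51 bp).

5'-GTTTCTGGCAACGTAATGTGAGATCGGTATCGCTGATAGATGTAAGCGAGT-3'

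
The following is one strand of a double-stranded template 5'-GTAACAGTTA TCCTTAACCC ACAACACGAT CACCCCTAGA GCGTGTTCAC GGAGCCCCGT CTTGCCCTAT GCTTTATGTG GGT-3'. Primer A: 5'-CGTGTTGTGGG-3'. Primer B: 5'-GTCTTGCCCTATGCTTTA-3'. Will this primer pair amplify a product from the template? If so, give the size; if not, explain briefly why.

Primer A (CGTGTTGTGGG) has reverse complement CCCACAACACG, which matches the top strand at positions 18–28; primer A anneals to the top strand there with its 3' end pointing upstream toward position 18.
Primer B (GTCTTGCCCTATGCTTTA) matches the top strand directly at positions 59–76; it anneals to the bottom strand with its 3' end pointing downstream toward position 76.
The 3' ends diverge (primer A extends toward position 1, primer B toward position 83), so the primers never converge on a shared product.

No product — the primers' 3' ends point away from each other.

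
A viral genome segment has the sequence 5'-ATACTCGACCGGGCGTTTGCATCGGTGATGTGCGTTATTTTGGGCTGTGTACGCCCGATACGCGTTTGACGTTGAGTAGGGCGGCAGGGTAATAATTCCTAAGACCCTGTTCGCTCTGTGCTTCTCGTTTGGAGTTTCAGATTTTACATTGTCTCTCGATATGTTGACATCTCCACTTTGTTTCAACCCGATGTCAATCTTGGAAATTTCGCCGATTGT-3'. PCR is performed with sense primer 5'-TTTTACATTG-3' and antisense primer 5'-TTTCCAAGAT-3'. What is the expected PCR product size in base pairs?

Forward primer TTTTACATTG is found on the top strand at positions 142–151.
Taking the reverse complement of TTTCCAAGAT gives ATCTTGGAAA, found at positions 197–206 on the template; the primer anneals here to the top strand with its 3' end pointing upstream.
Product length = (reverse-primer end) − (forward-primer start) + 1 = 206 − 142 + 1 = 65 bp.

65 bp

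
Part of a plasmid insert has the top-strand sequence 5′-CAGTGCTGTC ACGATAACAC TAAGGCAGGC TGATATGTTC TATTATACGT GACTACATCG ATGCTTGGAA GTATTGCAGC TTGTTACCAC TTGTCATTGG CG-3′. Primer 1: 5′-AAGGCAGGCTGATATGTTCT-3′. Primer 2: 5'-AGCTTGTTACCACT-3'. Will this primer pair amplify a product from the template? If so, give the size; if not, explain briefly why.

Primer 1 (AAGGCAGGCTGATATGTTCT) matches the top strand at positions 22–41 (3' end points downstream).
Primer 2 (AGCTTGTTACCACT) also matches the top strand directly, at positions 78–91 — its reverse complement AGTGGTAACAAGCT is not present.
Both primers anneal to the bottom strand with 3' ends pointing the same way, so neither can prime synthesis back toward the other.

No product — both primers anneal to the same strand and extend in the same direction.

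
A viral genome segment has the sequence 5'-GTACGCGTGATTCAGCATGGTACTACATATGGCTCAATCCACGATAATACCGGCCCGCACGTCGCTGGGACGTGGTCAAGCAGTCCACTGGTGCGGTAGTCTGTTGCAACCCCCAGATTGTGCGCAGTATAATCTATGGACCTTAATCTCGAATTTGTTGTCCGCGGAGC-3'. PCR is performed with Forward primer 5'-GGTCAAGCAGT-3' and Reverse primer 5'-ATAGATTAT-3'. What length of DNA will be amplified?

Forward primer GGTCAAGCAGT is found on the top strand at positions 74–84.
Reverse complement of the reverse primer: ATAATCTAT. This occurs on the top strand at positions 129–137.
Product length = (reverse-primer end) − (forward-primer start) + 1 = 137 − 74 + 1 = 64 bp.

64 bp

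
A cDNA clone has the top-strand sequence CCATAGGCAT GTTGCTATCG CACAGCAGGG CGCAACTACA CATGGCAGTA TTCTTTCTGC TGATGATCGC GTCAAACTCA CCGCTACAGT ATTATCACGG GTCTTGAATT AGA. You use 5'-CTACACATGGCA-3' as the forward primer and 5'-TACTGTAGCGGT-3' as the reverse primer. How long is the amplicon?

Scanning the template, CTACACATGGCA occurs at positions 36–47; this primer anneals to the bottom strand there with its 3' end pointing downstream.
The reverse primer's reverse complement is ACCGCTACAGTA, which matches the template at positions 80–91.
The product runs from position 36 to position 91, so its length is 91 − 36 + 1 = 56 bp.

56 bp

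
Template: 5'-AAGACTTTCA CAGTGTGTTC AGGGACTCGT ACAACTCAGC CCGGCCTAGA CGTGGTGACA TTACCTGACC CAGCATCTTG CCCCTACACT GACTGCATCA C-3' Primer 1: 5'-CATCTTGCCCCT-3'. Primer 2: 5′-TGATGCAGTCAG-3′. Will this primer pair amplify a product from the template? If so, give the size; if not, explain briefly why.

Yes — a 27 bp product.

Primer 1 (CATCTTGCCCCT) matches the top strand at positions 74–85; it acts as a forward primer.
Primer 2's reverse complement is CTGACTGCATCA, matching the top strand at positions 89–100; it acts as a reverse primer.
The 3' ends face each other across positions 74–100, giving a 27 bp product.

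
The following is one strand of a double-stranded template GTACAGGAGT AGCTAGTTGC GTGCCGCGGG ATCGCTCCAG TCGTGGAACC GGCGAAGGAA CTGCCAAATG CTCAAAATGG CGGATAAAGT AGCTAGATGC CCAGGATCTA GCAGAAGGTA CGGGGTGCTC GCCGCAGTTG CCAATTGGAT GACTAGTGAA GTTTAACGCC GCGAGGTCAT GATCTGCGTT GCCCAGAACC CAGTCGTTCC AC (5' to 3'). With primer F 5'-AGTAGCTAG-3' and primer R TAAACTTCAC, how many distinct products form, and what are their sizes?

Two products: 158 bp, 78 bp

The forward primer AGTAGCTAG matches the top strand at positions 8–16, 88–96.
The reverse primer's reverse complement is GTGAAGTTTA, matching at positions 156–165.
Each forward site pairs with the reverse site to give a product ending at position 165: sizes 158, 78 bp.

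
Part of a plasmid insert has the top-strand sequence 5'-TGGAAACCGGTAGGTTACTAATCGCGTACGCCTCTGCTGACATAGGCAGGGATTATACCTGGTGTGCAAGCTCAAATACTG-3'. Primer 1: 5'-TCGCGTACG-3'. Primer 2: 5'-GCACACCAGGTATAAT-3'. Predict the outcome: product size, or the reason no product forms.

Primer 1 (TCGCGTACG) matches the top strand at positions 22–30; it acts as a forward primer.
Primer 2's reverse complement is ATTATACCTGGTGTGC, matching the top strand at positions 52–67; it acts as a reverse primer.
The 3' ends face each other across positions 22–67, giving a 46 bp product.

Yes — a 46 bp product.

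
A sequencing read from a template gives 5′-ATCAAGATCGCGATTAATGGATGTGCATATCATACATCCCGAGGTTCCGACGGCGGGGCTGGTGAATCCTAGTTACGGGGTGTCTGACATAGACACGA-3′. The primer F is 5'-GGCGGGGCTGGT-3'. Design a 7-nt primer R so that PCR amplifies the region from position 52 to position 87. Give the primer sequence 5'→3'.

The product's 3' end on the top strand is position 87.
The reverse primer anneals to the top strand over positions 81–87, i.e. to TGTCTGA.
Its sequence written 5'→3' is the reverse complement: TCAGACA.

5'-TCAGACA-3'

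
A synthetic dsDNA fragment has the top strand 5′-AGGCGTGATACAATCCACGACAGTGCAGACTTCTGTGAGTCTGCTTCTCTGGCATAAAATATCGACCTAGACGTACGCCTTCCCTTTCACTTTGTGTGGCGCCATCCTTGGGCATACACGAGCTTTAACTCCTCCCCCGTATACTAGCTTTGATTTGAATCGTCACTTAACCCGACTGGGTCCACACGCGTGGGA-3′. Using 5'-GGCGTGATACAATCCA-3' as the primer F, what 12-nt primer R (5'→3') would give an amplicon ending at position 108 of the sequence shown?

The forward primer binds at positions 2–17; the product's 3' end on the top strand is position 108.
The reverse primer anneals to the top strand over positions 97–108, i.e. to TGGCGCCATCCT.
Its sequence written 5'→3' is the reverse complement: AGGATGGCGCCA.

5'-AGGATGGCGCCA-3'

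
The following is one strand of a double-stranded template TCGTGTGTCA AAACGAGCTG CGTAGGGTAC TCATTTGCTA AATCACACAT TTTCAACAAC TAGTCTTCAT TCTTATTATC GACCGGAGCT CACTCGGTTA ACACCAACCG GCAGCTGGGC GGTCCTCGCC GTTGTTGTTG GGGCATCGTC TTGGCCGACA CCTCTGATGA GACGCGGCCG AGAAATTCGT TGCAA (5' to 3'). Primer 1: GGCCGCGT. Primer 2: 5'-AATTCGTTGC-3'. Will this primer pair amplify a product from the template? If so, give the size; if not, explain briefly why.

Primer 1 (GGCCGCGT) has reverse complement ACGCGGCC, which matches the top strand at positions 172–179; primer 1 anneals to the top strand there with its 3' end pointing upstream toward position 172.
Primer 2 (AATTCGTTGC) matches the top strand directly at positions 184–193; it anneals to the bottom strand with its 3' end pointing downstream toward position 193.
The 3' ends diverge (primer 1 extends toward position 1, primer 2 toward position 195), so the primers never converge on a shared product.

No product — the primers' 3' ends point away from each other.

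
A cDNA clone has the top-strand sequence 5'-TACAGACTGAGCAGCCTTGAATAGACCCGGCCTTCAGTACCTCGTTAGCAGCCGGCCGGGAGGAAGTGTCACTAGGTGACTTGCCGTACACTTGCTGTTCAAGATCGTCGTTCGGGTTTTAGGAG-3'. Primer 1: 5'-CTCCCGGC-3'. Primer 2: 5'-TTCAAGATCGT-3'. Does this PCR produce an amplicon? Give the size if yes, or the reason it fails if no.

Primer 1 (CTCCCGGC) has reverse complement GCCGGGAG, which matches the top strand at positions 55–62; primer 1 anneals to the top strand there with its 3' end pointing upstream toward position 55.
Primer 2 (TTCAAGATCGT) matches the top strand directly at positions 98–108; it anneals to the bottom strand with its 3' end pointing downstream toward position 108.
The 3' ends diverge (primer 1 extends toward position 1, primer 2 toward position 125), so the primers never converge on a shared product.

No product — the primers' 3' ends point away from each other.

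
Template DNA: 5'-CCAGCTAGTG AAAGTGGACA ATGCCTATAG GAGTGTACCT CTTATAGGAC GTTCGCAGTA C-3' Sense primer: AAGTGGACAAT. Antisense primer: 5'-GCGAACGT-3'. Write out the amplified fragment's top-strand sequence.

5'-AAGTGGACAATGCCTATAGGAGTGTACCTCTTATAGGACGTTCGC-3'

Scanning the template, AAGTGGACAAT occurs at positions 12–22; this primer anneals to the bottom strand there with its 3' end pointing downstream.
Taking the reverse complement of GCGAACGT gives ACGTTCGC, found at positions 49–56 on the template; the primer anneals here to the top strand with its 3' end pointing upstream.
The product is the template from position 12 through 56 (45 bp).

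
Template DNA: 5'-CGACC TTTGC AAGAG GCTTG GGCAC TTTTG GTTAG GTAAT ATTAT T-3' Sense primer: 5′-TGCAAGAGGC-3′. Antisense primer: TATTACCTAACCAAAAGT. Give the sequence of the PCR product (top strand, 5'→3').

5'-TGCAAGAGGCTTGGGCACTTTTGGTTAGGTAATA-3'

Forward primer TGCAAGAGGC is found on the top strand at positions 8–17.
Taking the reverse complement of TATTACCTAACCAAAAGT gives ACTTTTGGTTAGGTAATA, found at positions 24–41 on the template; the primer anneals here to the top strand with its 3' end pointing upstream.
The product is the template from position 8 through 41 (34 bp).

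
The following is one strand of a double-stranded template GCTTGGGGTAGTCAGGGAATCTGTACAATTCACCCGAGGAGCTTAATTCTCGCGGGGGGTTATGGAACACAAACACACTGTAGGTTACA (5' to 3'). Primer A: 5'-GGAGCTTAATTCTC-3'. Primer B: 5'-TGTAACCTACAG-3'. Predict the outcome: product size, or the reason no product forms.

Yes — a 52 bp product.

Primer A (GGAGCTTAATTCTC) matches the top strand at positions 38–51; it acts as a forward primer.
Primer B's reverse complement is CTGTAGGTTACA, matching the top strand at positions 78–89; it acts as a reverse primer.
The 3' ends face each other across positions 38–89, giving a 52 bp product.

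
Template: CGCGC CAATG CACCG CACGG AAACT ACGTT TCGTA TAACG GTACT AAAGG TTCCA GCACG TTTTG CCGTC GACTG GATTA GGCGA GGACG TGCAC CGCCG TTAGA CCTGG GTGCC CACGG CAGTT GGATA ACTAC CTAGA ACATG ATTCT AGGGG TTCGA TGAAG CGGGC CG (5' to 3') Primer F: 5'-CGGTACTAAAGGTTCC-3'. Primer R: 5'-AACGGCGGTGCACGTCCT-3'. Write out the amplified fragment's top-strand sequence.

Forward primer CGGTACTAAAGGTTCC is found on the top strand at positions 39–54.
Reverse complement of the reverse primer: AGGACGTGCACCGCCGTT. This occurs on the top strand at positions 85–102.
The product is the template from position 39 through 102 (64 bp).

5'-CGGTACTAAAGGTTCCAGCACGTTTTGCCGTCGACTGGATTAGGCGAGGACGTGCACCGCCGTT-3'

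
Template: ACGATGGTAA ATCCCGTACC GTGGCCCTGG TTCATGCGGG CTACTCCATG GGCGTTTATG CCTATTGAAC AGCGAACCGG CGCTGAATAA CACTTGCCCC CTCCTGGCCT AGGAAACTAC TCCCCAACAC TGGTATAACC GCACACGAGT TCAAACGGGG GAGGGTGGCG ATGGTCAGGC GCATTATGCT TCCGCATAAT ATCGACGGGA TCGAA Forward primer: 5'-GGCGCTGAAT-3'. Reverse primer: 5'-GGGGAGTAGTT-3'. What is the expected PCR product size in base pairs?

47 bp

The forward primer matches the template at positions 79–88.
Reverse complement of the reverse primer: AACTACTCCCC. This occurs on the top strand at positions 115–125.
Product length = (reverse-primer end) − (forward-primer start) + 1 = 125 − 79 + 1 = 47 bp.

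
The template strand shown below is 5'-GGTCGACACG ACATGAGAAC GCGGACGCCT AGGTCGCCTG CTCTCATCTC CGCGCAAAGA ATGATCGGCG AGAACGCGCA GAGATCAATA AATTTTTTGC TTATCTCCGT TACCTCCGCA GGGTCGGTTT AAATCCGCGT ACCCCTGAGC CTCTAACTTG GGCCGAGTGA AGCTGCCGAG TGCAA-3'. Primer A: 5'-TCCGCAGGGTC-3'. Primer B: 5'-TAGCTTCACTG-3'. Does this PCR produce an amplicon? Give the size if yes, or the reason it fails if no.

Primer B (TAGCTTCACTG) does not match the top strand, and its reverse complement CAGTGAAGCTA does not match either.
With no annealing site for primer B, no amplification occurs.

No product — primer B has no binding site in the template.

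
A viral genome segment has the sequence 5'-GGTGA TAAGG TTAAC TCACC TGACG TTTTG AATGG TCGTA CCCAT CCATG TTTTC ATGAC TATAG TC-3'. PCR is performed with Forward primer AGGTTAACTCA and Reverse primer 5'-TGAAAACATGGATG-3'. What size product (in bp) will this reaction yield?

The forward primer matches the template at positions 8–18.
Reverse complement of the reverse primer: CATCCATGTTTTCA. This occurs on the top strand at positions 43–56.
The product runs from position 8 to position 56, so its length is 56 − 8 + 1 = 49 bp.

49 bp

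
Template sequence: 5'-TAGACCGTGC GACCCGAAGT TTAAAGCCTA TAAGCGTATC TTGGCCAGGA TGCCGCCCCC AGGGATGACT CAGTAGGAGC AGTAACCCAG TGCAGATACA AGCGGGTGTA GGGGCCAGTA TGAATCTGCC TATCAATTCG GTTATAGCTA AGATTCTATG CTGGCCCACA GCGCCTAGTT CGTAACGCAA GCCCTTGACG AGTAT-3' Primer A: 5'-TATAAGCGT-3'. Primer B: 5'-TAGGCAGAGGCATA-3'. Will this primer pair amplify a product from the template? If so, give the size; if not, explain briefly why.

Primer B (TAGGCAGAGGCATA) does not match the top strand, and its reverse complement TATGCCTCTGCCTA does not match either.
With no annealing site for primer B, no amplification occurs.

No product — primer B has no binding site in the template.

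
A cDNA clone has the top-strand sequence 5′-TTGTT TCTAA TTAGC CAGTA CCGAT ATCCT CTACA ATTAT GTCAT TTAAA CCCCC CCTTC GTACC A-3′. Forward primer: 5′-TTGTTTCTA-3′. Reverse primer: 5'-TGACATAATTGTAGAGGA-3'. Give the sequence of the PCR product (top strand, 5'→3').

Scanning the template, TTGTTTCTA occurs at positions 1–9; this primer anneals to the bottom strand there with its 3' end pointing downstream.
The reverse primer's reverse complement is TCCTCTACAATTATGTCA, which matches the template at positions 27–44.
The product is the template from position 1 through 44 (44 bp).

5'-TTGTTTCTAATTAGCCAGTACCGATATCCTCTACAATTATGTCA-3'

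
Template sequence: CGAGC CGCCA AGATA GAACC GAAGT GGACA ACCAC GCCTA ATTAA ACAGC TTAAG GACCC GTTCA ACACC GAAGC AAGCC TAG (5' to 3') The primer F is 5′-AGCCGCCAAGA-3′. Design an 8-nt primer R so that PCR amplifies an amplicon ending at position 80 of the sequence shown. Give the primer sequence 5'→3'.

5'-GGCTTGCT-3'

The forward primer binds at positions 3–13; the product's 3' end on the top strand is position 80.
The reverse primer anneals to the top strand over positions 73–80, i.e. to AGCAAGCC.
Its sequence written 5'→3' is the reverse complement: GGCTTGCT.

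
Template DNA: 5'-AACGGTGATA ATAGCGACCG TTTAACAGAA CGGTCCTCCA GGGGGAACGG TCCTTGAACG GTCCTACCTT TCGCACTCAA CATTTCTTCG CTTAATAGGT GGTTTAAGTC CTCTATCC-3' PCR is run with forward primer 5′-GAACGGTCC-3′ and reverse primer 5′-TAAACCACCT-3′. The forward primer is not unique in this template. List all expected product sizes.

The forward primer GAACGGTCC matches the top strand at positions 28–36, 45–53, 56–64.
The reverse primer's reverse complement is AGGTGGTTTA, matching at positions 97–106.
Each forward site pairs with the reverse site to give a product ending at position 106: sizes 79, 62, 51 bp.

79 bp, 62 bp, 51 bp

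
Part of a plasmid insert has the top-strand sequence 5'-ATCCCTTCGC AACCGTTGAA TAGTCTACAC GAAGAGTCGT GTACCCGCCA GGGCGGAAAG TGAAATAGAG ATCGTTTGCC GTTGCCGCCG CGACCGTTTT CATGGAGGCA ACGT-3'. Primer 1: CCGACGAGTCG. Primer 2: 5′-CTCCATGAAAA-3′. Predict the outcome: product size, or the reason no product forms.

No product — primer 1 has no binding site in the template.

Primer 1 (CCGACGAGTCG) does not match the top strand, and its reverse complement CGACTCGTCGG does not match either.
With no annealing site for primer 1, no amplification occurs.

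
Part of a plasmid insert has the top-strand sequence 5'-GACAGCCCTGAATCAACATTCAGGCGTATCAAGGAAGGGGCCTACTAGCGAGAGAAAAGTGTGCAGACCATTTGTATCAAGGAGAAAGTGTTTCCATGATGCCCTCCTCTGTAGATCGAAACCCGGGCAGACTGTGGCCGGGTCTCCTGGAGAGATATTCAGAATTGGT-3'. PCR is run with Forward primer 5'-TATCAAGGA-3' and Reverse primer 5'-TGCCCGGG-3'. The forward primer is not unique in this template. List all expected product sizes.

103 bp, 55 bp

The forward primer TATCAAGGA matches the top strand at positions 27–35, 75–83.
The reverse primer's reverse complement is CCCGGGCA, matching at positions 122–129.
Each forward site pairs with the reverse site to give a product ending at position 129: sizes 103, 55 bp.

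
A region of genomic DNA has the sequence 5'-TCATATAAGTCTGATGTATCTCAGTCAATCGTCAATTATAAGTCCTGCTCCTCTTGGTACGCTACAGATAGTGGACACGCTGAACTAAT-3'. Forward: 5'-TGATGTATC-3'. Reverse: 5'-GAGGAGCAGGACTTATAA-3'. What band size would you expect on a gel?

42 bp

The forward primer matches the template at positions 12–20.
Reverse complement of the reverse primer: TTATAAGTCCTGCTCCTC. This occurs on the top strand at positions 36–53.
The product runs from position 12 to position 53, so its length is 53 − 12 + 1 = 42 bp.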